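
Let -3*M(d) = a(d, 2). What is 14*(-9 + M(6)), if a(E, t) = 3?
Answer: -140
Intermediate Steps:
M(d) = -1 (M(d) = -1/3*3 = -1)
14*(-9 + M(6)) = 14*(-9 - 1) = 14*(-10) = -140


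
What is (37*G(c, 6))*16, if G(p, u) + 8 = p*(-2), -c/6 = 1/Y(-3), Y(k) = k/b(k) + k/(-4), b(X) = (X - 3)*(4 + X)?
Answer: 4736/5 ≈ 947.20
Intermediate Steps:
b(X) = (-3 + X)*(4 + X)
Y(k) = -k/4 + k/(-12 + k + k²) (Y(k) = k/(-12 + k + k²) + k/(-4) = k/(-12 + k + k²) + k*(-¼) = k/(-12 + k + k²) - k/4 = -k/4 + k/(-12 + k + k²))
c = -24/5 (c = -6*(-4*(-12 - 3 + (-3)²)/(3*(16 - 1*(-3) - 1*(-3)²))) = -6*(-4*(-12 - 3 + 9)/(3*(16 + 3 - 1*9))) = -6*8/(16 + 3 - 9) = -6/((¼)*(-3)*(-⅙)*10) = -6/5/4 = -6*⅘ = -24/5 ≈ -4.8000)
G(p, u) = -8 - 2*p (G(p, u) = -8 + p*(-2) = -8 - 2*p)
(37*G(c, 6))*16 = (37*(-8 - 2*(-24/5)))*16 = (37*(-8 + 48/5))*16 = (37*(8/5))*16 = (296/5)*16 = 4736/5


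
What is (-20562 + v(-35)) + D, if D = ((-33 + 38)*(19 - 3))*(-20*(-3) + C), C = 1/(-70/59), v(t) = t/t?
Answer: -110799/7 ≈ -15828.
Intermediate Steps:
v(t) = 1
C = -59/70 (C = 1/(-70*1/59) = 1/(-70/59) = -59/70 ≈ -0.84286)
D = 33128/7 (D = ((-33 + 38)*(19 - 3))*(-20*(-3) - 59/70) = (5*16)*(60 - 59/70) = 80*(4141/70) = 33128/7 ≈ 4732.6)
(-20562 + v(-35)) + D = (-20562 + 1) + 33128/7 = -20561 + 33128/7 = -110799/7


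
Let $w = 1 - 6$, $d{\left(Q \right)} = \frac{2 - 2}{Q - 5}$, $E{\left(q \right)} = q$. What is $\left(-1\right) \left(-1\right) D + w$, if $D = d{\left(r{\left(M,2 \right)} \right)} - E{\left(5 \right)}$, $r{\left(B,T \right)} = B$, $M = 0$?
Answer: $-10$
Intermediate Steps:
$d{\left(Q \right)} = 0$ ($d{\left(Q \right)} = \frac{0}{-5 + Q} = 0$)
$D = -5$ ($D = 0 - 5 = -5$)
$w = -5$
$\left(-1\right) \left(-1\right) D + w = \left(-1\right) \left(-1\right) \left(-5\right) - 5 = 1 \left(-5\right) - 5 = -5 - 5 = -10$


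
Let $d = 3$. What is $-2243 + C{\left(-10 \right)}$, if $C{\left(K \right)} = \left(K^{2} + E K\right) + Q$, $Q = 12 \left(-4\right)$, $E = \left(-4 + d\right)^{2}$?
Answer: $-2201$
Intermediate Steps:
$E = 1$ ($E = \left(-4 + 3\right)^{2} = \left(-1\right)^{2} = 1$)
$Q = -48$
$C{\left(K \right)} = -48 + K + K^{2}$ ($C{\left(K \right)} = \left(K^{2} + 1 K\right) - 48 = \left(K^{2} + K\right) - 48 = \left(K + K^{2}\right) - 48 = -48 + K + K^{2}$)
$-2243 + C{\left(-10 \right)} = -2243 - \left(58 - 100\right) = -2243 - -42 = -2243 + 42 = -2201$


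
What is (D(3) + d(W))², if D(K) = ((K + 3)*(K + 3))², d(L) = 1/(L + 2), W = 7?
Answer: 136072225/81 ≈ 1.6799e+6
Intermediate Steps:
d(L) = 1/(2 + L)
D(K) = (3 + K)⁴ (D(K) = ((3 + K)*(3 + K))² = ((3 + K)²)² = (3 + K)⁴)
(D(3) + d(W))² = ((3 + 3)⁴ + 1/(2 + 7))² = (6⁴ + 1/9)² = (1296 + ⅑)² = (11665/9)² = 136072225/81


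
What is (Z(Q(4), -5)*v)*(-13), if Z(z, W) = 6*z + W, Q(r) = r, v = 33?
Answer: -8151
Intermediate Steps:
Z(z, W) = W + 6*z
(Z(Q(4), -5)*v)*(-13) = ((-5 + 6*4)*33)*(-13) = ((-5 + 24)*33)*(-13) = (19*33)*(-13) = 627*(-13) = -8151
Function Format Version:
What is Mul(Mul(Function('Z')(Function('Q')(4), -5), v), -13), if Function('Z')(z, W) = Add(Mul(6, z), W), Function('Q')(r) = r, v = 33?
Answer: -8151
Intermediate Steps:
Function('Z')(z, W) = Add(W, Mul(6, z))
Mul(Mul(Function('Z')(Function('Q')(4), -5), v), -13) = Mul(Mul(Add(-5, Mul(6, 4)), 33), -13) = Mul(Mul(Add(-5, 24), 33), -13) = Mul(Mul(19, 33), -13) = Mul(627, -13) = -8151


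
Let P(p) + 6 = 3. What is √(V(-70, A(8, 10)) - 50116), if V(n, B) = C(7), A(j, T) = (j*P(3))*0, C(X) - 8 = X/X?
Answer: I*√50107 ≈ 223.85*I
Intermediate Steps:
P(p) = -3 (P(p) = -6 + 3 = -3)
C(X) = 9 (C(X) = 8 + X/X = 8 + 1 = 9)
A(j, T) = 0 (A(j, T) = (j*(-3))*0 = -3*j*0 = 0)
V(n, B) = 9
√(V(-70, A(8, 10)) - 50116) = √(9 - 50116) = √(-50107) = I*√50107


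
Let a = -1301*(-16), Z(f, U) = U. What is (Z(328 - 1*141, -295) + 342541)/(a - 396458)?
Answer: -57041/62607 ≈ -0.91110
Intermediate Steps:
a = 20816
(Z(328 - 1*141, -295) + 342541)/(a - 396458) = (-295 + 342541)/(20816 - 396458) = 342246/(-375642) = 342246*(-1/375642) = -57041/62607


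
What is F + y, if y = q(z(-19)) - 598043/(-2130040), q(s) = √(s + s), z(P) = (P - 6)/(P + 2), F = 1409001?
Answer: 3001229088083/2130040 + 5*√34/17 ≈ 1.4090e+6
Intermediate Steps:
z(P) = (-6 + P)/(2 + P)
q(s) = √2*√s (q(s) = √(2*s) = √2*√s)
y = 598043/2130040 + 5*√34/17 (y = √2*√((-6 - 19)/(2 - 19)) - 598043/(-2130040) = √2*√(-25/(-17)) - 598043*(-1)/2130040 = √2*√(-1/17*(-25)) - 1*(-598043/2130040) = √2*√(25/17) + 598043/2130040 = √2*(5*√17/17) + 598043/2130040 = 5*√34/17 + 598043/2130040 = 598043/2130040 + 5*√34/17 ≈ 1.9958)
F + y = 1409001 + (598043/2130040 + 5*√34/17) = 3001229088083/2130040 + 5*√34/17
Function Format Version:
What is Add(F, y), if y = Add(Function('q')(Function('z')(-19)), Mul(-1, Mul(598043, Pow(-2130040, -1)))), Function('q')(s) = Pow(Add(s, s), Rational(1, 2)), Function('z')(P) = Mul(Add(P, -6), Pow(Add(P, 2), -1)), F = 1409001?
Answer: Add(Rational(3001229088083, 2130040), Mul(Rational(5, 17), Pow(34, Rational(1, 2)))) ≈ 1.4090e+6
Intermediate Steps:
Function('z')(P) = Mul(Pow(Add(2, P), -1), Add(-6, P)) (Function('z')(P) = Mul(Add(-6, P), Pow(Add(2, P), -1)) = Mul(Pow(Add(2, P), -1), Add(-6, P)))
Function('q')(s) = Mul(Pow(2, Rational(1, 2)), Pow(s, Rational(1, 2))) (Function('q')(s) = Pow(Mul(2, s), Rational(1, 2)) = Mul(Pow(2, Rational(1, 2)), Pow(s, Rational(1, 2))))
y = Add(Rational(598043, 2130040), Mul(Rational(5, 17), Pow(34, Rational(1, 2)))) (y = Add(Mul(Pow(2, Rational(1, 2)), Pow(Mul(Pow(Add(2, -19), -1), Add(-6, -19)), Rational(1, 2))), Mul(-1, Mul(598043, Pow(-2130040, -1)))) = Add(Mul(Pow(2, Rational(1, 2)), Pow(Mul(Pow(-17, -1), -25), Rational(1, 2))), Mul(-1, Mul(598043, Rational(-1, 2130040)))) = Add(Mul(Pow(2, Rational(1, 2)), Pow(Mul(Rational(-1, 17), -25), Rational(1, 2))), Mul(-1, Rational(-598043, 2130040))) = Add(Mul(Pow(2, Rational(1, 2)), Pow(Rational(25, 17), Rational(1, 2))), Rational(598043, 2130040)) = Add(Mul(Pow(2, Rational(1, 2)), Mul(Rational(5, 17), Pow(17, Rational(1, 2)))), Rational(598043, 2130040)) = Add(Mul(Rational(5, 17), Pow(34, Rational(1, 2))), Rational(598043, 2130040)) = Add(Rational(598043, 2130040), Mul(Rational(5, 17), Pow(34, Rational(1, 2)))) ≈ 1.9958)
Add(F, y) = Add(1409001, Add(Rational(598043, 2130040), Mul(Rational(5, 17), Pow(34, Rational(1, 2))))) = Add(Rational(3001229088083, 2130040), Mul(Rational(5, 17), Pow(34, Rational(1, 2))))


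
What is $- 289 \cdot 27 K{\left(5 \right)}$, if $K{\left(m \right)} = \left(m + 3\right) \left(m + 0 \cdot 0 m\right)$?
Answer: $-312120$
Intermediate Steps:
$K{\left(m \right)} = m \left(3 + m\right)$ ($K{\left(m \right)} = \left(3 + m\right) \left(m + 0 m\right) = \left(3 + m\right) \left(m + 0\right) = \left(3 + m\right) m = m \left(3 + m\right)$)
$- 289 \cdot 27 K{\left(5 \right)} = - 289 \cdot 27 \cdot 5 \left(3 + 5\right) = - 289 \cdot 27 \cdot 5 \cdot 8 = - 289 \cdot 27 \cdot 40 = \left(-289\right) 1080 = -312120$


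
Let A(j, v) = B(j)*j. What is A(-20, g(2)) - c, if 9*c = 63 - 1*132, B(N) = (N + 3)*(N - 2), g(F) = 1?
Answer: -22417/3 ≈ -7472.3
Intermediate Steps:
B(N) = (-2 + N)*(3 + N) (B(N) = (3 + N)*(-2 + N) = (-2 + N)*(3 + N))
A(j, v) = j*(-6 + j + j**2) (A(j, v) = (-6 + j + j**2)*j = j*(-6 + j + j**2))
c = -23/3 (c = (63 - 1*132)/9 = (63 - 132)/9 = (1/9)*(-69) = -23/3 ≈ -7.6667)
A(-20, g(2)) - c = -20*(-6 - 20 + (-20)**2) - 1*(-23/3) = -20*(-6 - 20 + 400) + 23/3 = -20*374 + 23/3 = -7480 + 23/3 = -22417/3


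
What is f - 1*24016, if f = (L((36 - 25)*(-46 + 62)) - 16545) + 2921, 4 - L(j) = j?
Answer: -37812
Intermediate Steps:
L(j) = 4 - j
f = -13796 (f = ((4 - (36 - 25)*(-46 + 62)) - 16545) + 2921 = ((4 - 11*16) - 16545) + 2921 = ((4 - 1*176) - 16545) + 2921 = ((4 - 176) - 16545) + 2921 = (-172 - 16545) + 2921 = -16717 + 2921 = -13796)
f - 1*24016 = -13796 - 1*24016 = -13796 - 24016 = -37812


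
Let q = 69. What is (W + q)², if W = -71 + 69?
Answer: 4489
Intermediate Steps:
W = -2
(W + q)² = (-2 + 69)² = 67² = 4489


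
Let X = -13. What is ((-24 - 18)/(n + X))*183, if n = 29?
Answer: -3843/8 ≈ -480.38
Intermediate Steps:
((-24 - 18)/(n + X))*183 = ((-24 - 18)/(29 - 13))*183 = -42/16*183 = -42*1/16*183 = -21/8*183 = -3843/8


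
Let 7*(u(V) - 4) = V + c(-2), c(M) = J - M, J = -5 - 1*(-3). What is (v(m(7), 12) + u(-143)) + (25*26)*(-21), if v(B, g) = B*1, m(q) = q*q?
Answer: -95322/7 ≈ -13617.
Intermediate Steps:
m(q) = q²
v(B, g) = B
J = -2 (J = -5 + 3 = -2)
c(M) = -2 - M
u(V) = 4 + V/7 (u(V) = 4 + (V + (-2 - 1*(-2)))/7 = 4 + (V + (-2 + 2))/7 = 4 + (V + 0)/7 = 4 + V/7)
(v(m(7), 12) + u(-143)) + (25*26)*(-21) = (7² + (4 + (⅐)*(-143))) + (25*26)*(-21) = (49 + (4 - 143/7)) + 650*(-21) = (49 - 115/7) - 13650 = 228/7 - 13650 = -95322/7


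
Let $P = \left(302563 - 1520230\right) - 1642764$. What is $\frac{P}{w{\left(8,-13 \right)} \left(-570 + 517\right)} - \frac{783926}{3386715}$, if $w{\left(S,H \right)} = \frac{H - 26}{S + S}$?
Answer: $- \frac{51667017853894}{2333446635} \approx -22142.0$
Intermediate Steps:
$w{\left(S,H \right)} = \frac{-26 + H}{2 S}$
$P = -2860431$ ($P = -1217667 - 1642764 = -2860431$)
$\frac{P}{w{\left(8,-13 \right)} \left(-570 + 517\right)} - \frac{783926}{3386715} = - \frac{2860431}{\frac{-26 - 13}{2 \cdot 8} \left(-570 + 517\right)} - \frac{783926}{3386715} = - \frac{2860431}{\frac{1}{2} \cdot \frac{1}{8} \left(-39\right) \left(-53\right)} - \frac{783926}{3386715} = - \frac{2860431}{\left(- \frac{39}{16}\right) \left(-53\right)} - \frac{783926}{3386715} = - \frac{2860431}{\frac{2067}{16}} - \frac{783926}{3386715} = \left(-2860431\right) \frac{16}{2067} - \frac{783926}{3386715} = - \frac{15255632}{689} - \frac{783926}{3386715} = - \frac{51667017853894}{2333446635}$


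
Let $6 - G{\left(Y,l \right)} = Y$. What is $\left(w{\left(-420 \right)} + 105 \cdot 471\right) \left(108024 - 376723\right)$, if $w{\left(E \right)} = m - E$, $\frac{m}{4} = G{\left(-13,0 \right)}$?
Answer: $-13421783749$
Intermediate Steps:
$G{\left(Y,l \right)} = 6 - Y$
$m = 76$ ($m = 4 \left(6 - -13\right) = 4 \left(6 + 13\right) = 4 \cdot 19 = 76$)
$w{\left(E \right)} = 76 - E$
$\left(w{\left(-420 \right)} + 105 \cdot 471\right) \left(108024 - 376723\right) = \left(\left(76 - -420\right) + 105 \cdot 471\right) \left(108024 - 376723\right) = \left(\left(76 + 420\right) + 49455\right) \left(-268699\right) = \left(496 + 49455\right) \left(-268699\right) = 49951 \left(-268699\right) = -13421783749$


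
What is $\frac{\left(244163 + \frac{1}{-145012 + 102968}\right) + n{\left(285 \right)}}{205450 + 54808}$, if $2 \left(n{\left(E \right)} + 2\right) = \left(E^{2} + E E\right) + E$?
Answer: $\frac{13686520253}{10942287352} \approx 1.2508$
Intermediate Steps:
$n{\left(E \right)} = -2 + E^{2} + \frac{E}{2}$ ($n{\left(E \right)} = -2 + \frac{\left(E^{2} + E E\right) + E}{2} = -2 + \frac{\left(E^{2} + E^{2}\right) + E}{2} = -2 + \frac{2 E^{2} + E}{2} = -2 + \frac{E + 2 E^{2}}{2} = -2 + \left(E^{2} + \frac{E}{2}\right) = -2 + E^{2} + \frac{E}{2}$)
$\frac{\left(244163 + \frac{1}{-145012 + 102968}\right) + n{\left(285 \right)}}{205450 + 54808} = \frac{\left(244163 + \frac{1}{-145012 + 102968}\right) + \left(-2 + 285^{2} + \frac{1}{2} \cdot 285\right)}{205450 + 54808} = \frac{\left(244163 + \frac{1}{-42044}\right) + \left(-2 + 81225 + \frac{285}{2}\right)}{260258} = \left(\left(244163 - \frac{1}{42044}\right) + \frac{162731}{2}\right) \frac{1}{260258} = \left(\frac{10265589171}{42044} + \frac{162731}{2}\right) \frac{1}{260258} = \frac{13686520253}{42044} \cdot \frac{1}{260258} = \frac{13686520253}{10942287352}$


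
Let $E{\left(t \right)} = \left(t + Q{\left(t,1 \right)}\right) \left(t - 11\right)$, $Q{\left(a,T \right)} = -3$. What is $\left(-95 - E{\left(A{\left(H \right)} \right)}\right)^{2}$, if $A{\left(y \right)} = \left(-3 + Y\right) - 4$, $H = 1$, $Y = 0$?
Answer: $75625$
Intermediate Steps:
$A{\left(y \right)} = -7$ ($A{\left(y \right)} = \left(-3 + 0\right) - 4 = -3 - 4 = -7$)
$E{\left(t \right)} = \left(-11 + t\right) \left(-3 + t\right)$ ($E{\left(t \right)} = \left(t - 3\right) \left(t - 11\right) = \left(-3 + t\right) \left(-11 + t\right) = \left(-11 + t\right) \left(-3 + t\right)$)
$\left(-95 - E{\left(A{\left(H \right)} \right)}\right)^{2} = \left(-95 - \left(33 + \left(-7\right)^{2} - -98\right)\right)^{2} = \left(-95 - \left(33 + 49 + 98\right)\right)^{2} = \left(-95 - 180\right)^{2} = \left(-275\right)^{2} = 75625$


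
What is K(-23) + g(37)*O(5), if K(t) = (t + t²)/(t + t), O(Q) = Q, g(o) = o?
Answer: 174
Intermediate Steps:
K(t) = (t + t²)/(2*t) (K(t) = (t + t²)/((2*t)) = (t + t²)*(1/(2*t)) = (t + t²)/(2*t))
K(-23) + g(37)*O(5) = (½ + (½)*(-23)) + 37*5 = (½ - 23/2) + 185 = -11 + 185 = 174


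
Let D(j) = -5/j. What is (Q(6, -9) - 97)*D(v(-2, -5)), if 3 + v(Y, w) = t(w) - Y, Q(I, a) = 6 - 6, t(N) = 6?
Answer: 97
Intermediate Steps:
Q(I, a) = 0
v(Y, w) = 3 - Y (v(Y, w) = -3 + (6 - Y) = 3 - Y)
(Q(6, -9) - 97)*D(v(-2, -5)) = (0 - 97)*(-5/(3 - 1*(-2))) = -(-485)/(3 + 2) = -(-485)/5 = -97*(-1) = 97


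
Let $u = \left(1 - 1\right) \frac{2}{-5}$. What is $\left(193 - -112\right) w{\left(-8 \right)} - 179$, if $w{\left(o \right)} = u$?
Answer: $-179$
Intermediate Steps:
$u = 0$ ($u = 0 \cdot 2 \left(- \frac{1}{5}\right) = 0 \left(- \frac{2}{5}\right) = 0$)
$w{\left(o \right)} = 0$
$\left(193 - -112\right) w{\left(-8 \right)} - 179 = \left(193 - -112\right) 0 - 179 = \left(193 + 112\right) 0 - 179 = 305 \cdot 0 - 179 = 0 - 179 = -179$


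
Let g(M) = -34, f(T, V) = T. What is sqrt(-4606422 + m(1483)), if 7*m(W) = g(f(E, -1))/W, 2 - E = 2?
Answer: 16*I*sqrt(1939108628191)/10381 ≈ 2146.3*I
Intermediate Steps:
E = 0 (E = 2 - 1*2 = 2 - 2 = 0)
m(W) = -34/(7*W) (m(W) = (-34/W)/7 = -34/(7*W))
sqrt(-4606422 + m(1483)) = sqrt(-4606422 - 34/7/1483) = sqrt(-4606422 - 34/7*1/1483) = sqrt(-4606422 - 34/10381) = sqrt(-47819266816/10381) = 16*I*sqrt(1939108628191)/10381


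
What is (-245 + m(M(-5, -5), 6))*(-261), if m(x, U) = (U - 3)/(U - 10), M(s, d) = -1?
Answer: 256563/4 ≈ 64141.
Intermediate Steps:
m(x, U) = (-3 + U)/(-10 + U)
(-245 + m(M(-5, -5), 6))*(-261) = (-245 + (-3 + 6)/(-10 + 6))*(-261) = (-245 + 3/(-4))*(-261) = (-245 - ¼*3)*(-261) = (-245 - ¾)*(-261) = -983/4*(-261) = 256563/4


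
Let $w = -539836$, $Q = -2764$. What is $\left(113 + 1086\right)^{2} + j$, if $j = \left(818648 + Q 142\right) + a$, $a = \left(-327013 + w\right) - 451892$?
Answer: $545020$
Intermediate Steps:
$a = -1318741$ ($a = \left(-327013 - 539836\right) - 451892 = -866849 - 451892 = -1318741$)
$j = -892581$ ($j = \left(818648 - 392488\right) - 1318741 = 426160 - 1318741 = -892581$)
$\left(113 + 1086\right)^{2} + j = \left(113 + 1086\right)^{2} - 892581 = 1199^{2} - 892581 = 1437601 - 892581 = 545020$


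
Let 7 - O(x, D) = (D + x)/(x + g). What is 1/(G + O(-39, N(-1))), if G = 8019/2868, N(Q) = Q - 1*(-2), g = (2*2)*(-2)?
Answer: 44932/403827 ≈ 0.11127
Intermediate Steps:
g = -8 (g = 4*(-2) = -8)
N(Q) = 2 + Q (N(Q) = Q + 2 = 2 + Q)
O(x, D) = 7 - (D + x)/(-8 + x) (O(x, D) = 7 - (D + x)/(x - 8) = 7 - (D + x)/(-8 + x))
G = 2673/956 (G = 8019*(1/2868) = 2673/956 ≈ 2.7960)
1/(G + O(-39, N(-1))) = 1/(2673/956 + (-56 - (2 - 1) + 6*(-39))/(-8 - 39)) = 1/(2673/956 + (-56 - 1*1 - 234)/(-47)) = 1/(2673/956 - (-56 - 1 - 234)/47) = 1/(2673/956 - 1/47*(-291)) = 1/(2673/956 + 291/47) = 1/(403827/44932) = 44932/403827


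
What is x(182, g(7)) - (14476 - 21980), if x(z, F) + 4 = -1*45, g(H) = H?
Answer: 7455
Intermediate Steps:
x(z, F) = -49 (x(z, F) = -4 - 1*45 = -4 - 45 = -49)
x(182, g(7)) - (14476 - 21980) = -49 - (14476 - 21980) = -49 - 1*(-7504) = -49 + 7504 = 7455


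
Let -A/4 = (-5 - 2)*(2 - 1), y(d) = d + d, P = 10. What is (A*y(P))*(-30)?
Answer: -16800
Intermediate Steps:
y(d) = 2*d
A = 28 (A = -4*(-5 - 2)*(2 - 1) = -(-28) = -4*(-7) = 28)
(A*y(P))*(-30) = (28*(2*10))*(-30) = (28*20)*(-30) = 560*(-30) = -16800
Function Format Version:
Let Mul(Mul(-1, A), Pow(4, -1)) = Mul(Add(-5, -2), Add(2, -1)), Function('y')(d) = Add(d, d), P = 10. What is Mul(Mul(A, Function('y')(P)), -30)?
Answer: -16800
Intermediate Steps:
Function('y')(d) = Mul(2, d)
A = 28 (A = Mul(-4, Mul(Add(-5, -2), Add(2, -1))) = Mul(-4, Mul(-7, 1)) = Mul(-4, -7) = 28)
Mul(Mul(A, Function('y')(P)), -30) = Mul(Mul(28, Mul(2, 10)), -30) = Mul(Mul(28, 20), -30) = Mul(560, -30) = -16800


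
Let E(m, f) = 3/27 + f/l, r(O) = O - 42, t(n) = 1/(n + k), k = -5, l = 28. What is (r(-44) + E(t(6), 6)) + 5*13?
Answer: -2605/126 ≈ -20.675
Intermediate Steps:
t(n) = 1/(-5 + n) (t(n) = 1/(n - 5) = 1/(-5 + n))
r(O) = -42 + O
E(m, f) = ⅑ + f/28 (E(m, f) = 3/27 + f/28 = 3*(1/27) + f*(1/28) = ⅑ + f/28)
(r(-44) + E(t(6), 6)) + 5*13 = ((-42 - 44) + (⅑ + (1/28)*6)) + 5*13 = (-86 + (⅑ + 3/14)) + 65 = (-86 + 41/126) + 65 = -10795/126 + 65 = -2605/126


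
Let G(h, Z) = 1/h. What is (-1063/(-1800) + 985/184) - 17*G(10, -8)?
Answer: 87847/20700 ≈ 4.2438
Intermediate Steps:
G(h, Z) = 1/h
(-1063/(-1800) + 985/184) - 17*G(10, -8) = (-1063/(-1800) + 985/184) - 17/10 = (-1063*(-1/1800) + 985*(1/184)) - 17*⅒ = (1063/1800 + 985/184) - 17/10 = 123037/20700 - 17/10 = 87847/20700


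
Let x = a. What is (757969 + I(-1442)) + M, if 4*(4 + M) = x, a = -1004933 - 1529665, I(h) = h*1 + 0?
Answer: 245747/2 ≈ 1.2287e+5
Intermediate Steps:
I(h) = h (I(h) = h + 0 = h)
a = -2534598
x = -2534598
M = -1267307/2 (M = -4 + (¼)*(-2534598) = -4 - 1267299/2 = -1267307/2 ≈ -6.3365e+5)
(757969 + I(-1442)) + M = (757969 - 1442) - 1267307/2 = 756527 - 1267307/2 = 245747/2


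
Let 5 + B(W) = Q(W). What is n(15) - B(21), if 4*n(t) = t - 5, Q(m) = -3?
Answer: 21/2 ≈ 10.500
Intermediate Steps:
n(t) = -5/4 + t/4 (n(t) = (t - 5)/4 = (-5 + t)/4 = -5/4 + t/4)
B(W) = -8 (B(W) = -5 - 3 = -8)
n(15) - B(21) = (-5/4 + (¼)*15) - 1*(-8) = (-5/4 + 15/4) + 8 = 5/2 + 8 = 21/2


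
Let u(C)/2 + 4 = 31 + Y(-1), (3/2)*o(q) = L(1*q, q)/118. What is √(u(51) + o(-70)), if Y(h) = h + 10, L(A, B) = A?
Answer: √2243298/177 ≈ 8.4619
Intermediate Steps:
Y(h) = 10 + h
o(q) = q/177 (o(q) = 2*((1*q)/118)/3 = 2*(q*(1/118))/3 = 2*(q/118)/3 = q/177)
u(C) = 72 (u(C) = -8 + 2*(31 + (10 - 1)) = -8 + 2*(31 + 9) = -8 + 2*40 = -8 + 80 = 72)
√(u(51) + o(-70)) = √(72 + (1/177)*(-70)) = √(72 - 70/177) = √(12674/177) = √2243298/177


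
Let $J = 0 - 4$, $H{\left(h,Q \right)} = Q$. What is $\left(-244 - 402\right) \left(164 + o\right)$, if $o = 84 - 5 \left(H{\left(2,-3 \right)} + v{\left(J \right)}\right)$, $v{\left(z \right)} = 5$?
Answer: $-153748$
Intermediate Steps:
$J = -4$ ($J = 0 - 4 = -4$)
$o = 74$ ($o = 84 - 5 \left(-3 + 5\right) = 84 - 10 = 74$)
$\left(-244 - 402\right) \left(164 + o\right) = \left(-244 - 402\right) \left(164 + 74\right) = \left(-646\right) 238 = -153748$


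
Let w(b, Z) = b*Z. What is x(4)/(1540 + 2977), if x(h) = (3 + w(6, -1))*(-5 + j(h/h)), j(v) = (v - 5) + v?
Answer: 24/4517 ≈ 0.0053133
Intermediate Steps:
j(v) = -5 + 2*v (j(v) = (-5 + v) + v = -5 + 2*v)
w(b, Z) = Z*b
x(h) = 24 (x(h) = (3 - 1*6)*(-5 + (-5 + 2*(h/h))) = (3 - 6)*(-5 + (-5 + 2*1)) = -3*(-5 + (-5 + 2)) = -3*(-5 - 3) = -3*(-8) = 24)
x(4)/(1540 + 2977) = 24/(1540 + 2977) = 24/4517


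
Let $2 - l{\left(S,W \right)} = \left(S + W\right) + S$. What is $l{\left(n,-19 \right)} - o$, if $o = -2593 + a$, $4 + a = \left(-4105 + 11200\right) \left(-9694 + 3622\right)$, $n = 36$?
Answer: $43083386$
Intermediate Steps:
$a = -43080844$ ($a = -4 + \left(-4105 + 11200\right) \left(-9694 + 3622\right) = -4 + 7095 \left(-6072\right) = -4 - 43080840 = -43080844$)
$l{\left(S,W \right)} = 2 - W - 2 S$ ($l{\left(S,W \right)} = 2 - \left(\left(S + W\right) + S\right) = 2 - \left(W + 2 S\right) = 2 - W - 2 S$)
$o = -43083437$ ($o = -2593 - 43080844 = -43083437$)
$l{\left(n,-19 \right)} - o = \left(2 - -19 - 72\right) - -43083437 = \left(2 + 19 - 72\right) + 43083437 = -51 + 43083437 = 43083386$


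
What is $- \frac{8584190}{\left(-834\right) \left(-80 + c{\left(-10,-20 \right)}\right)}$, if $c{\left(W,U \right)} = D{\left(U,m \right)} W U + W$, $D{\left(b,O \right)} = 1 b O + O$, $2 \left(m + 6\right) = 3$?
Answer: $\frac{858419}{1418634} \approx 0.6051$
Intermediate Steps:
$m = - \frac{9}{2}$ ($m = -6 + \frac{1}{2} \cdot 3 = -6 + \frac{3}{2} = - \frac{9}{2} \approx -4.5$)
$D{\left(b,O \right)} = O + O b$ ($D{\left(b,O \right)} = b O + O = O b + O = O + O b$)
$c{\left(W,U \right)} = W + U W \left(- \frac{9}{2} - \frac{9 U}{2}\right)$ ($c{\left(W,U \right)} = - \frac{9 \left(1 + U\right)}{2} W U + W = \left(- \frac{9}{2} - \frac{9 U}{2}\right) W U + W = W \left(- \frac{9}{2} - \frac{9 U}{2}\right) U + W = U W \left(- \frac{9}{2} - \frac{9 U}{2}\right) + W = W + U W \left(- \frac{9}{2} - \frac{9 U}{2}\right)$)
$- \frac{8584190}{\left(-834\right) \left(-80 + c{\left(-10,-20 \right)}\right)} = - \frac{8584190}{\left(-834\right) \left(-80 + \frac{1}{2} \left(-10\right) \left(2 - - 180 \left(1 - 20\right)\right)\right)} = - \frac{8584190}{\left(-834\right) \left(-80 + \frac{1}{2} \left(-10\right) \left(2 - \left(-180\right) \left(-19\right)\right)\right)} = - \frac{8584190}{\left(-834\right) \left(-80 + \frac{1}{2} \left(-10\right) \left(2 - 3420\right)\right)} = - \frac{8584190}{\left(-834\right) \left(-80 + \frac{1}{2} \left(-10\right) \left(-3418\right)\right)} = - \frac{8584190}{\left(-834\right) \left(-80 + 17090\right)} = - \frac{8584190}{\left(-834\right) 17010} = - \frac{8584190}{-14186340} = \left(-8584190\right) \left(- \frac{1}{14186340}\right) = \frac{858419}{1418634}$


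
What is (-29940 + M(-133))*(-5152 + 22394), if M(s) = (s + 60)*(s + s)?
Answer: -181420324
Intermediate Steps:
M(s) = 2*s*(60 + s) (M(s) = (60 + s)*(2*s) = 2*s*(60 + s))
(-29940 + M(-133))*(-5152 + 22394) = (-29940 + 2*(-133)*(60 - 133))*(-5152 + 22394) = (-29940 + 2*(-133)*(-73))*17242 = (-29940 + 19418)*17242 = -10522*17242 = -181420324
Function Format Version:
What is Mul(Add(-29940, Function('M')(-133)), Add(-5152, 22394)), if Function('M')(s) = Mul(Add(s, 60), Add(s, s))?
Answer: -181420324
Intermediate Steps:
Function('M')(s) = Mul(2, s, Add(60, s)) (Function('M')(s) = Mul(Add(60, s), Mul(2, s)) = Mul(2, s, Add(60, s)))
Mul(Add(-29940, Function('M')(-133)), Add(-5152, 22394)) = Mul(Add(-29940, Mul(2, -133, Add(60, -133))), Add(-5152, 22394)) = Mul(Add(-29940, Mul(2, -133, -73)), 17242) = Mul(Add(-29940, 19418), 17242) = Mul(-10522, 17242) = -181420324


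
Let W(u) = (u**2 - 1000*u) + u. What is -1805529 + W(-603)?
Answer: -839523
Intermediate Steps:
W(u) = u**2 - 999*u
-1805529 + W(-603) = -1805529 - 603*(-999 - 603) = -1805529 - 603*(-1602) = -1805529 + 966006 = -839523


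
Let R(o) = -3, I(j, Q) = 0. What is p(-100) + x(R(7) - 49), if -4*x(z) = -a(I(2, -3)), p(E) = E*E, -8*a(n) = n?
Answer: 10000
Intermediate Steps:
a(n) = -n/8
p(E) = E²
x(z) = 0 (x(z) = -(-1)*(-⅛*0)/4 = -(-1)*0/4 = -¼*0 = 0)
p(-100) + x(R(7) - 49) = (-100)² + 0 = 10000 + 0 = 10000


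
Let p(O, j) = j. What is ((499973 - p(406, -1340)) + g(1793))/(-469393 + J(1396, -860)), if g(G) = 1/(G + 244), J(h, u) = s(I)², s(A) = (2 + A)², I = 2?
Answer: -1021174582/955632069 ≈ -1.0686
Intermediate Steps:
J(h, u) = 256 (J(h, u) = ((2 + 2)²)² = (4²)² = 16² = 256)
g(G) = 1/(244 + G)
((499973 - p(406, -1340)) + g(1793))/(-469393 + J(1396, -860)) = ((499973 - 1*(-1340)) + 1/(244 + 1793))/(-469393 + 256) = ((499973 + 1340) + 1/2037)/(-469137) = (501313 + 1/2037)*(-1/469137) = (1021174582/2037)*(-1/469137) = -1021174582/955632069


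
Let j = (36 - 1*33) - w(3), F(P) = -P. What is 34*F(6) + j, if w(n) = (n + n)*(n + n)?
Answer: -237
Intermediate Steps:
w(n) = 4*n² (w(n) = (2*n)*(2*n) = 4*n²)
j = -33 (j = (36 - 1*33) - 4*3² = (36 - 33) - 4*9 = 3 - 1*36 = 3 - 36 = -33)
34*F(6) + j = 34*(-1*6) - 33 = 34*(-6) - 33 = -204 - 33 = -237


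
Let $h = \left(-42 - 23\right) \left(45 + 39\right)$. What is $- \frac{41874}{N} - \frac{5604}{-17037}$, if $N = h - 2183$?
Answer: $\frac{252079570}{43404597} \approx 5.8077$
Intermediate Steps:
$h = -5460$ ($h = \left(-65\right) 84 = -5460$)
$N = -7643$ ($N = -5460 - 2183 = -7643$)
$- \frac{41874}{N} - \frac{5604}{-17037} = - \frac{41874}{-7643} - \frac{5604}{-17037} = \left(-41874\right) \left(- \frac{1}{7643}\right) - - \frac{1868}{5679} = \frac{41874}{7643} + \frac{1868}{5679} = \frac{252079570}{43404597}$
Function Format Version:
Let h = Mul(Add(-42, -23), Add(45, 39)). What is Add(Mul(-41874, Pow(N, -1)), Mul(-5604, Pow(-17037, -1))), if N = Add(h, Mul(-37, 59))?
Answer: Rational(252079570, 43404597) ≈ 5.8077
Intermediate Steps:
h = -5460 (h = Mul(-65, 84) = -5460)
N = -7643 (N = Add(-5460, Mul(-37, 59)) = Add(-5460, -2183) = -7643)
Add(Mul(-41874, Pow(N, -1)), Mul(-5604, Pow(-17037, -1))) = Add(Mul(-41874, Pow(-7643, -1)), Mul(-5604, Pow(-17037, -1))) = Add(Mul(-41874, Rational(-1, 7643)), Mul(-5604, Rational(-1, 17037))) = Add(Rational(41874, 7643), Rational(1868, 5679)) = Rational(252079570, 43404597)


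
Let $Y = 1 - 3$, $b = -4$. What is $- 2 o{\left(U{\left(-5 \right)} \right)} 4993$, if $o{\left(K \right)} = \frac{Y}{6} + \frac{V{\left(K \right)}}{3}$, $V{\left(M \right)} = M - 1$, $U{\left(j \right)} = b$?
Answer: $19972$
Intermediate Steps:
$U{\left(j \right)} = -4$
$Y = -2$ ($Y = 1 - 3 = -2$)
$V{\left(M \right)} = -1 + M$ ($V{\left(M \right)} = M - 1 = -1 + M$)
$o{\left(K \right)} = - \frac{2}{3} + \frac{K}{3}$ ($o{\left(K \right)} = - \frac{2}{6} + \frac{-1 + K}{3} = \left(-2\right) \frac{1}{6} + \left(-1 + K\right) \frac{1}{3} = - \frac{1}{3} + \left(- \frac{1}{3} + \frac{K}{3}\right) = - \frac{2}{3} + \frac{K}{3}$)
$- 2 o{\left(U{\left(-5 \right)} \right)} 4993 = - 2 \left(- \frac{2}{3} + \frac{1}{3} \left(-4\right)\right) 4993 = - 2 \left(- \frac{2}{3} - \frac{4}{3}\right) 4993 = \left(-2\right) \left(-2\right) 4993 = 4 \cdot 4993 = 19972$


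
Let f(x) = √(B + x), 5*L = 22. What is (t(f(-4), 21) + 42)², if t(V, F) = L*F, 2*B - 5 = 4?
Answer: 451584/25 ≈ 18063.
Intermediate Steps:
B = 9/2 (B = 5/2 + (½)*4 = 5/2 + 2 = 9/2 ≈ 4.5000)
L = 22/5 (L = (⅕)*22 = 22/5 ≈ 4.4000)
f(x) = √(9/2 + x)
t(V, F) = 22*F/5
(t(f(-4), 21) + 42)² = ((22/5)*21 + 42)² = (462/5 + 42)² = (672/5)² = 451584/25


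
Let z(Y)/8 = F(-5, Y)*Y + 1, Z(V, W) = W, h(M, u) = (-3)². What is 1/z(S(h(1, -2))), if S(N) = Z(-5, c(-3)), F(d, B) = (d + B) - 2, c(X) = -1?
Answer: 1/72 ≈ 0.013889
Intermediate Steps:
h(M, u) = 9
F(d, B) = -2 + B + d (F(d, B) = (B + d) - 2 = -2 + B + d)
S(N) = -1
z(Y) = 8 + 8*Y*(-7 + Y) (z(Y) = 8*((-2 + Y - 5)*Y + 1) = 8*((-7 + Y)*Y + 1) = 8*(Y*(-7 + Y) + 1) = 8*(1 + Y*(-7 + Y)) = 8 + 8*Y*(-7 + Y))
1/z(S(h(1, -2))) = 1/(8 + 8*(-1)*(-7 - 1)) = 1/(8 + 8*(-1)*(-8)) = 1/(8 + 64) = 1/72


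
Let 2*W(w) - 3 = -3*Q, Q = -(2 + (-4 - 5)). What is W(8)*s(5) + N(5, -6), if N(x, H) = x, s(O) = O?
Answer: -40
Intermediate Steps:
Q = 7 (Q = -(2 - 9) = -1*(-7) = 7)
W(w) = -9 (W(w) = 3/2 + (-3*7)/2 = 3/2 + (1/2)*(-21) = 3/2 - 21/2 = -9)
W(8)*s(5) + N(5, -6) = -9*5 + 5 = -45 + 5 = -40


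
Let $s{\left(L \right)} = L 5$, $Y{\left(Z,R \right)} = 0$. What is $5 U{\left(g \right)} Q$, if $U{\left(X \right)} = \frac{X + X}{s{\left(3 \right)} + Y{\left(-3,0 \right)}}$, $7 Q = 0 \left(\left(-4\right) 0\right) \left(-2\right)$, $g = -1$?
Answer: $0$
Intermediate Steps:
$Q = 0$ ($Q = \frac{0 \left(\left(-4\right) 0\right) \left(-2\right)}{7} = \frac{0 \cdot 0 \left(-2\right)}{7} = \frac{0 \left(-2\right)}{7} = \frac{1}{7} \cdot 0 = 0$)
$s{\left(L \right)} = 5 L$
$U{\left(X \right)} = \frac{2 X}{15}$ ($U{\left(X \right)} = \frac{X + X}{5 \cdot 3 + 0} = \frac{2 X}{15 + 0} = \frac{2 X}{15}$)
$5 U{\left(g \right)} Q = 5 \cdot \frac{2}{15} \left(-1\right) 0 = 5 \left(- \frac{2}{15}\right) 0 = \left(- \frac{2}{3}\right) 0 = 0$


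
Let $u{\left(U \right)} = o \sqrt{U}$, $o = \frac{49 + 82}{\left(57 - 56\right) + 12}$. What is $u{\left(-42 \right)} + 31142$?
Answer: $31142 + \frac{131 i \sqrt{42}}{13} \approx 31142.0 + 65.306 i$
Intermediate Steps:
$o = \frac{131}{13}$ ($o = \frac{131}{1 + 12} = \frac{131}{13} \approx 10.077$)
$u{\left(U \right)} = \frac{131 \sqrt{U}}{13}$
$u{\left(-42 \right)} + 31142 = \frac{131 \sqrt{-42}}{13} + 31142 = \frac{131 i \sqrt{42}}{13} + 31142 = 31142 + \frac{131 i \sqrt{42}}{13}$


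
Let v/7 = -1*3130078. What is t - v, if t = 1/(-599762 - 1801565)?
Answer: 52614385694541/2401327 ≈ 2.1911e+7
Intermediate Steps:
v = -21910546 (v = 7*(-1*3130078) = 7*(-3130078) = -21910546)
t = -1/2401327 (t = 1/(-2401327) = -1/2401327 ≈ -4.1644e-7)
t - v = -1/2401327 - 1*(-21910546) = -1/2401327 + 21910546 = 52614385694541/2401327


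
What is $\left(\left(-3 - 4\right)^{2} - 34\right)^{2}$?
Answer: $225$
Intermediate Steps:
$\left(\left(-3 - 4\right)^{2} - 34\right)^{2} = \left(\left(-7\right)^{2} - 34\right)^{2} = \left(49 - 34\right)^{2} = 15^{2} = 225$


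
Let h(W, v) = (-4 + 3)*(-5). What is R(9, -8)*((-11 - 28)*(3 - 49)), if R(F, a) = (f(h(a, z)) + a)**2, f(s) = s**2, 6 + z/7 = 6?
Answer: 518466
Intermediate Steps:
z = 0 (z = -42 + 7*6 = -42 + 42 = 0)
h(W, v) = 5 (h(W, v) = -1*(-5) = 5)
R(F, a) = (25 + a)**2 (R(F, a) = (5**2 + a)**2 = (25 + a)**2)
R(9, -8)*((-11 - 28)*(3 - 49)) = (25 - 8)**2*((-11 - 28)*(3 - 49)) = 17**2*(-39*(-46)) = 289*1794 = 518466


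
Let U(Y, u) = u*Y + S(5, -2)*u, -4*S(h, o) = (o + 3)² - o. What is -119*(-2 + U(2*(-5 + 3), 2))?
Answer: 2737/2 ≈ 1368.5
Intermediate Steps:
S(h, o) = -(3 + o)²/4 + o/4 (S(h, o) = -((o + 3)² - o)/4 = -((3 + o)² - o)/4 = -(3 + o)²/4 + o/4)
U(Y, u) = -3*u/4 + Y*u (U(Y, u) = u*Y + (-(3 - 2)²/4 + (¼)*(-2))*u = Y*u + (-¼*1² - ½)*u = Y*u + (-¼*1 - ½)*u = Y*u + (-¼ - ½)*u = Y*u - 3*u/4 = -3*u/4 + Y*u)
-119*(-2 + U(2*(-5 + 3), 2)) = -119*(-2 + (¼)*2*(-3 + 4*(2*(-5 + 3)))) = -119*(-2 + (¼)*2*(-3 + 4*(2*(-2)))) = -119*(-2 + (¼)*2*(-3 + 4*(-4))) = -119*(-2 + (¼)*2*(-3 - 16)) = -119*(-2 + (¼)*2*(-19)) = -119*(-2 - 19/2) = -119*(-23/2) = 2737/2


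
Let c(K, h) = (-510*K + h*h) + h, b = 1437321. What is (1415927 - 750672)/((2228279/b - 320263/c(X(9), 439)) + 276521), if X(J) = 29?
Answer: 170554715213476350/70892993793176977 ≈ 2.4058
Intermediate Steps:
c(K, h) = h + h² - 510*K (c(K, h) = (-510*K + h²) + h = (h² - 510*K) + h = h + h² - 510*K)
(1415927 - 750672)/((2228279/b - 320263/c(X(9), 439)) + 276521) = (1415927 - 750672)/((2228279/1437321 - 320263/(439 + 439² - 510*29)) + 276521) = 665255/((2228279*(1/1437321) - 320263/(439 + 192721 - 14790)) + 276521) = 665255/((2228279/1437321 - 320263/178370) + 276521) = 665255/(-62862610193/256374946770 + 276521) = 665255/(70892993793176977/256374946770) = 665255*(256374946770/70892993793176977) = 170554715213476350/70892993793176977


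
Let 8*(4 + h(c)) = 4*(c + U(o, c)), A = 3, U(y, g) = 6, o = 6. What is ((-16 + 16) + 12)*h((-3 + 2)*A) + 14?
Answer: -16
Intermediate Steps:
h(c) = -1 + c/2 (h(c) = -4 + (4*(c + 6))/8 = -4 + (4*(6 + c))/8 = -4 + (24 + 4*c)/8 = -4 + (3 + c/2) = -1 + c/2)
((-16 + 16) + 12)*h((-3 + 2)*A) + 14 = ((-16 + 16) + 12)*(-1 + ((-3 + 2)*3)/2) + 14 = (0 + 12)*(-1 + (-1*3)/2) + 14 = 12*(-1 + (½)*(-3)) + 14 = 12*(-1 - 3/2) + 14 = 12*(-5/2) + 14 = -30 + 14 = -16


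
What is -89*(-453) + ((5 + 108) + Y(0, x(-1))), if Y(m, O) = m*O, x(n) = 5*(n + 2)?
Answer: 40430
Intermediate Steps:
x(n) = 10 + 5*n (x(n) = 5*(2 + n) = 10 + 5*n)
Y(m, O) = O*m
-89*(-453) + ((5 + 108) + Y(0, x(-1))) = -89*(-453) + ((5 + 108) + (10 + 5*(-1))*0) = 40317 + (113 + (10 - 5)*0) = 40317 + (113 + 5*0) = 40317 + (113 + 0) = 40317 + 113 = 40430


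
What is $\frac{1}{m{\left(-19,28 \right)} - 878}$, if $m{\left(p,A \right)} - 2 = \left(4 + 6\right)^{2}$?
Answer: $- \frac{1}{776} \approx -0.0012887$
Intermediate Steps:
$m{\left(p,A \right)} = 102$ ($m{\left(p,A \right)} = 2 + \left(4 + 6\right)^{2} = 2 + 10^{2} = 2 + 100 = 102$)
$\frac{1}{m{\left(-19,28 \right)} - 878} = \frac{1}{102 - 878} = \frac{1}{-776} = - \frac{1}{776}$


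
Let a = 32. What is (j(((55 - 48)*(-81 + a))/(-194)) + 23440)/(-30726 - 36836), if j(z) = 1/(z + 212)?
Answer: -486040217/1400931851 ≈ -0.34694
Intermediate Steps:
j(z) = 1/(212 + z)
(j(((55 - 48)*(-81 + a))/(-194)) + 23440)/(-30726 - 36836) = (1/(212 + ((55 - 48)*(-81 + 32))/(-194)) + 23440)/(-30726 - 36836) = (1/(212 + (7*(-49))*(-1/194)) + 23440)/(-67562) = (1/(212 - 343*(-1/194)) + 23440)*(-1/67562) = (1/(212 + 343/194) + 23440)*(-1/67562) = (1/(41471/194) + 23440)*(-1/67562) = (194/41471 + 23440)*(-1/67562) = (972080434/41471)*(-1/67562) = -486040217/1400931851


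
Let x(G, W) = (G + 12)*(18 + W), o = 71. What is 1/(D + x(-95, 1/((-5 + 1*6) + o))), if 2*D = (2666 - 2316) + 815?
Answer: -72/65711 ≈ -0.0010957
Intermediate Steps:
x(G, W) = (12 + G)*(18 + W)
D = 1165/2 (D = ((2666 - 2316) + 815)/2 = (350 + 815)/2 = (½)*1165 = 1165/2 ≈ 582.50)
1/(D + x(-95, 1/((-5 + 1*6) + o))) = 1/(1165/2 + (216 + 12/((-5 + 1*6) + 71) + 18*(-95) - 95/((-5 + 1*6) + 71))) = 1/(1165/2 + (216 + 12/((-5 + 6) + 71) - 1710 - 95/((-5 + 6) + 71))) = 1/(1165/2 + (216 + 12/(1 + 71) - 1710 - 95/(1 + 71))) = 1/(1165/2 + (216 + 12/72 - 1710 - 95/72)) = 1/(1165/2 + (216 + 12*(1/72) - 1710 - 95*1/72)) = 1/(1165/2 + (216 + ⅙ - 1710 - 95/72)) = 1/(1165/2 - 107651/72) = 1/(-65711/72) = -72/65711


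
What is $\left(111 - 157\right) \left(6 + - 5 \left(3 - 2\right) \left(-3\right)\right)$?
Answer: $-966$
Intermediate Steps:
$\left(111 - 157\right) \left(6 + - 5 \left(3 - 2\right) \left(-3\right)\right) = - 46 \left(6 + \left(-5\right) 1 \left(-3\right)\right) = - 46 \left(6 - -15\right) = - 46 \left(6 + 15\right) = \left(-46\right) 21 = -966$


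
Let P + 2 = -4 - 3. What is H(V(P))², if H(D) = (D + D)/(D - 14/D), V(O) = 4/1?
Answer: 256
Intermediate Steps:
P = -9 (P = -2 + (-4 - 3) = -2 - 7 = -9)
V(O) = 4 (V(O) = 4*1 = 4)
H(D) = 2*D/(D - 14/D) (H(D) = (2*D)/(D - 14/D) = 2*D/(D - 14/D))
H(V(P))² = (2*4²/(-14 + 4²))² = (2*16/(-14 + 16))² = (2*16/2)² = (2*16*(½))² = 16² = 256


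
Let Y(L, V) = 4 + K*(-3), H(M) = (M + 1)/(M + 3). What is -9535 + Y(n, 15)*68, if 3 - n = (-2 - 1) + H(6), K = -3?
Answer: -8651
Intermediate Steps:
H(M) = (1 + M)/(3 + M)
n = 47/9 (n = 3 - ((-2 - 1) + (1 + 6)/(3 + 6)) = 3 - (-3 + 7/9) = 3 - 1*(-20/9) = 3 + 20/9 = 47/9 ≈ 5.2222)
Y(L, V) = 13 (Y(L, V) = 4 - 3*(-3) = 4 + 9 = 13)
-9535 + Y(n, 15)*68 = -9535 + 13*68 = -9535 + 884 = -8651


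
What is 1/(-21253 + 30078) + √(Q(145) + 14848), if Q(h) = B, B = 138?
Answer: 1/8825 + √14986 ≈ 122.42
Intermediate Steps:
Q(h) = 138
1/(-21253 + 30078) + √(Q(145) + 14848) = 1/(-21253 + 30078) + √(138 + 14848) = 1/8825 + √14986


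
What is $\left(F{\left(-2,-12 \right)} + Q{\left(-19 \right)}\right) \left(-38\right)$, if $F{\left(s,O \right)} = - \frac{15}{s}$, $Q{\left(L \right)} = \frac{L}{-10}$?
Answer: $- \frac{1786}{5} \approx -357.2$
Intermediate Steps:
$Q{\left(L \right)} = - \frac{L}{10}$ ($Q{\left(L \right)} = L \left(- \frac{1}{10}\right) = - \frac{L}{10}$)
$\left(F{\left(-2,-12 \right)} + Q{\left(-19 \right)}\right) \left(-38\right) = \left(- \frac{15}{-2} - - \frac{19}{10}\right) \left(-38\right) = \left(\left(-15\right) \left(- \frac{1}{2}\right) + \frac{19}{10}\right) \left(-38\right) = \left(\frac{15}{2} + \frac{19}{10}\right) \left(-38\right) = \frac{47}{5} \left(-38\right) = - \frac{1786}{5}$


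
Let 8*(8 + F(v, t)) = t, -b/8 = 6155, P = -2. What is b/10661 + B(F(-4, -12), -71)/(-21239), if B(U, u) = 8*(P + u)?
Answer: -1039582336/226428979 ≈ -4.5912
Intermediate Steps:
b = -49240 (b = -8*6155 = -49240)
F(v, t) = -8 + t/8
B(U, u) = -16 + 8*u (B(U, u) = 8*(-2 + u) = -16 + 8*u)
b/10661 + B(F(-4, -12), -71)/(-21239) = -49240/10661 + (-16 + 8*(-71))/(-21239) = -49240*1/10661 + (-16 - 568)*(-1/21239) = -49240/10661 - 584*(-1/21239) = -49240/10661 + 584/21239 = -1039582336/226428979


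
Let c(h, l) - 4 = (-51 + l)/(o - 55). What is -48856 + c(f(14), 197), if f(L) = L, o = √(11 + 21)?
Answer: -2003042/41 - 8*√2/41 ≈ -48855.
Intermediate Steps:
o = 4*√2 (o = √32 = 4*√2 ≈ 5.6569)
c(h, l) = 4 + (-51 + l)/(-55 + 4*√2) (c(h, l) = 4 + (-51 + l)/(4*√2 - 55) = 4 + (-51 + l)/(-55 + 4*√2))
-48856 + c(f(14), 197) = -48856 + (14777/2993 - 55/2993*197 + 204*√2/2993 - 4/2993*197*√2) = -48856 + (14777/2993 - 10835/2993 + 204*√2/2993 - 788*√2/2993) = -48856 + (54/41 - 8*√2/41) = -2003042/41 - 8*√2/41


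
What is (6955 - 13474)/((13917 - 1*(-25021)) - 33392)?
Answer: -6519/5546 ≈ -1.1754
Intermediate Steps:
(6955 - 13474)/((13917 - 1*(-25021)) - 33392) = -6519/((13917 + 25021) - 33392) = -6519/(38938 - 33392) = -6519/5546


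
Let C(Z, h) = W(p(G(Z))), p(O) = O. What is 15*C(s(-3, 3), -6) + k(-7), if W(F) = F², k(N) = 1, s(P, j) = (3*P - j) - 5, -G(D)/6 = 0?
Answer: 1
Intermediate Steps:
G(D) = 0 (G(D) = -6*0 = 0)
s(P, j) = -5 - j + 3*P (s(P, j) = (-j + 3*P) - 5 = -5 - j + 3*P)
C(Z, h) = 0 (C(Z, h) = 0² = 0)
15*C(s(-3, 3), -6) + k(-7) = 15*0 + 1 = 0 + 1 = 1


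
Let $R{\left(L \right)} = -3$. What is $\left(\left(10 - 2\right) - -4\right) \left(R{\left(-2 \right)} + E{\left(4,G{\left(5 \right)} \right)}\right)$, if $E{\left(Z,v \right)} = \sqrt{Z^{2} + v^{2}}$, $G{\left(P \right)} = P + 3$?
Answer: $-36 + 48 \sqrt{5} \approx 71.331$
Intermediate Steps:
$G{\left(P \right)} = 3 + P$
$\left(\left(10 - 2\right) - -4\right) \left(R{\left(-2 \right)} + E{\left(4,G{\left(5 \right)} \right)}\right) = \left(\left(10 - 2\right) - -4\right) \left(-3 + \sqrt{4^{2} + \left(3 + 5\right)^{2}}\right) = \left(8 + 4\right) \left(-3 + \sqrt{16 + 8^{2}}\right) = 12 \left(-3 + \sqrt{16 + 64}\right) = 12 \left(-3 + \sqrt{80}\right) = 12 \left(-3 + 4 \sqrt{5}\right) = -36 + 48 \sqrt{5}$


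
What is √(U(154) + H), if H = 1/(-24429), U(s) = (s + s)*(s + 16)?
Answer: √31247193482331/24429 ≈ 228.82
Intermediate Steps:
U(s) = 2*s*(16 + s) (U(s) = (2*s)*(16 + s) = 2*s*(16 + s))
H = -1/24429 ≈ -4.0935e-5
√(U(154) + H) = √(2*154*(16 + 154) - 1/24429) = √(2*154*170 - 1/24429) = √(52360 - 1/24429) = √(1279102439/24429) = √31247193482331/24429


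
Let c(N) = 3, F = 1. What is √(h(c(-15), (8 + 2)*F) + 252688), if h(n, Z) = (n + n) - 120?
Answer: √252574 ≈ 502.57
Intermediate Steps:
h(n, Z) = -120 + 2*n (h(n, Z) = 2*n - 120 = -120 + 2*n)
√(h(c(-15), (8 + 2)*F) + 252688) = √((-120 + 2*3) + 252688) = √((-120 + 6) + 252688) = √(-114 + 252688) = √252574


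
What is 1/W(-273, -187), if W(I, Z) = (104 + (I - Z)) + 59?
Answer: 1/77 ≈ 0.012987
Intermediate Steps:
W(I, Z) = 163 + I - Z (W(I, Z) = (104 + I - Z) + 59 = 163 + I - Z)
1/W(-273, -187) = 1/(163 - 273 - 1*(-187)) = 1/(163 - 273 + 187) = 1/77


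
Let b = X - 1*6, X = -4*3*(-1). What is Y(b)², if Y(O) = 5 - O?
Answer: 1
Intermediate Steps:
X = 12 (X = -12*(-1) = 12)
b = 6 (b = 12 - 1*6 = 12 - 6 = 6)
Y(b)² = (5 - 1*6)² = (5 - 6)² = (-1)² = 1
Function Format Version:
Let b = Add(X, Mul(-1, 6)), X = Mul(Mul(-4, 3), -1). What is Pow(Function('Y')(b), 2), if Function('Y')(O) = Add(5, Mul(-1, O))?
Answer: 1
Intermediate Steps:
X = 12 (X = Mul(-12, -1) = 12)
b = 6 (b = Add(12, Mul(-1, 6)) = Add(12, -6) = 6)
Pow(Function('Y')(b), 2) = Pow(Add(5, Mul(-1, 6)), 2) = Pow(Add(5, -6), 2) = Pow(-1, 2) = 1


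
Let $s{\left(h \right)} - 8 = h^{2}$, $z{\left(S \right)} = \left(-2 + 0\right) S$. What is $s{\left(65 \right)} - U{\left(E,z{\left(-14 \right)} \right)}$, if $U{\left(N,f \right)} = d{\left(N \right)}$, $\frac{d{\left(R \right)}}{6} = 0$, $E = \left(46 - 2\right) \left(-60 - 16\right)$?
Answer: $4233$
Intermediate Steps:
$E = -3344$ ($E = 44 \left(-76\right) = -3344$)
$d{\left(R \right)} = 0$ ($d{\left(R \right)} = 6 \cdot 0 = 0$)
$z{\left(S \right)} = - 2 S$
$U{\left(N,f \right)} = 0$
$s{\left(h \right)} = 8 + h^{2}$
$s{\left(65 \right)} - U{\left(E,z{\left(-14 \right)} \right)} = \left(8 + 65^{2}\right) - 0 = \left(8 + 4225\right) + 0 = 4233 + 0 = 4233$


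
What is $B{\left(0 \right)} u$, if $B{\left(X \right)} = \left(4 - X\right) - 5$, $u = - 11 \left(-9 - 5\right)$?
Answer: $-154$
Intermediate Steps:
$u = 154$ ($u = \left(-11\right) \left(-14\right) = 154$)
$B{\left(X \right)} = -1 - X$
$B{\left(0 \right)} u = \left(-1 - 0\right) 154 = \left(-1 + 0\right) 154 = \left(-1\right) 154 = -154$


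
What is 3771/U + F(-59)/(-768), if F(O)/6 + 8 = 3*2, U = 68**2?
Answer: 15373/18496 ≈ 0.83115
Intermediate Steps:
U = 4624
F(O) = -12 (F(O) = -48 + 6*(3*2) = -48 + 6*6 = -48 + 36 = -12)
3771/U + F(-59)/(-768) = 3771/4624 - 12/(-768) = 3771*(1/4624) - 12*(-1/768) = 3771/4624 + 1/64 = 15373/18496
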